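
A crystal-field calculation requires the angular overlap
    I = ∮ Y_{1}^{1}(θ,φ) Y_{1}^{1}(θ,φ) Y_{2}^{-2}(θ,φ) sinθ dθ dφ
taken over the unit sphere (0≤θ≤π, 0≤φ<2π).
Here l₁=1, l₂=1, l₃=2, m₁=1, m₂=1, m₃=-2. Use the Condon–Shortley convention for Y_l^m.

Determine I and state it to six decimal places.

Rules hold: Σm=0, L=4 even, 0≤2≤2.
N = 3·3·5 = 45
Δ = 0!·2!·2!/5! = 1/30
Racah Σ t=0..0: t=0:+1/1 = 1/1
⇒ 3j(1 1 2; 0 0 0)² = 2/15, sgn +1
Racah Σ t=0..0: t=0:+1/4 = 1/4
⇒ 3j(1 1 2; 1 1 -2)² = 1/5, sgn +1
4πI² = N·(3j₀)²·(3jₘ)² = 6/5
I = +1·√(1.2/4π) = 0.30901936

0.309019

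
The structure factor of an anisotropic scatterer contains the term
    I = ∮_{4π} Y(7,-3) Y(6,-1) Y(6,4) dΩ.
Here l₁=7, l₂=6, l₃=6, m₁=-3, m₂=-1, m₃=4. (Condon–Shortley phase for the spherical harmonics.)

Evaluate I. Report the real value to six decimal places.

l₁+l₂+l₃=19 is odd: 3j(l;000)=0 ⇒ I=0

0.000000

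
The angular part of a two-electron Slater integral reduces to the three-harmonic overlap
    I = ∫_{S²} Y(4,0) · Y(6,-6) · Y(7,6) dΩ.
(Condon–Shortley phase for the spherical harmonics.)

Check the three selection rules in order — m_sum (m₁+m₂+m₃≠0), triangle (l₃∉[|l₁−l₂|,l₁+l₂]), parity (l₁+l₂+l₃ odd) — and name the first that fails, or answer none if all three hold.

parity

Σmᵢ = 0  ✓
l₃∈[|l₁−l₂|,l₁+l₂]=[2,10], have l₃=7  ✓
Σlᵢ = 17 ⇒ odd  ✗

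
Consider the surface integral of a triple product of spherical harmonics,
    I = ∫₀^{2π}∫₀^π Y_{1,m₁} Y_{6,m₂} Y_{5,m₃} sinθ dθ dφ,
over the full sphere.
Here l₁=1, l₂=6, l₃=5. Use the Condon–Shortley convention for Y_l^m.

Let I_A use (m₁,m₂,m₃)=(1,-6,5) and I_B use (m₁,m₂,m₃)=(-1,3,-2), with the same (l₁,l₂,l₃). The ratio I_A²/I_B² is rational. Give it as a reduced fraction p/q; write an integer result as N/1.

Shared (l₁,l₂,l₃)=(1,6,5): N and (l;000)² cancel in I_A²/I_B².
A: Δ = 2!·0!·10!/13! = 1/858; Racah Σ t=0..0: t=0:+1/7257600 = 1/7257600; ⇒ 3j(1 6 5; 1 -6 5)² = 1/13, sgn +1
B: Δ = 2!·0!·10!/13! = 1/858; Racah Σ t=2..2: t=2:+1/60480 = 1/60480; ⇒ 3j(1 6 5; -1 3 -2)² = 6/143, sgn -1
I_A²/I_B² = (1/13)/(6/143) = 11/6

11/6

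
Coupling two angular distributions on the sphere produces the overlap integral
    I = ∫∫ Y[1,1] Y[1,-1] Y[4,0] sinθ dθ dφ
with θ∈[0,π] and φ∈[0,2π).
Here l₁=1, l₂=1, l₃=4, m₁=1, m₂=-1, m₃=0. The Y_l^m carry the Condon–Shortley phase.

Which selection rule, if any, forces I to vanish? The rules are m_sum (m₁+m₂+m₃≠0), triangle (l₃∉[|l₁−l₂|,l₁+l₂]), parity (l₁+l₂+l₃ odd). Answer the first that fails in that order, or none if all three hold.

m₁+m₂+m₃ = 1 − 1 + 0 = 0  ✓
triangle: |1−1|=0 ≤ l₃=4 ≤ 1+1=2  ✗
parity: l₁+l₂+l₃ = 6 is even

triangle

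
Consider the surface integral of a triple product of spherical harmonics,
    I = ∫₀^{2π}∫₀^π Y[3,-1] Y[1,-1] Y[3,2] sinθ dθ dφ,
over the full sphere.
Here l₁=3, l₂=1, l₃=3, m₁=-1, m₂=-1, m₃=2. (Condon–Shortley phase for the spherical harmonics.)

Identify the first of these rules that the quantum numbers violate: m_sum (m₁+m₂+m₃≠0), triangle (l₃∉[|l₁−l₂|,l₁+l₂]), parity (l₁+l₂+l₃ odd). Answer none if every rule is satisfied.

parity

m₁+m₂+m₃ = -1 − 1 + 2 = 0  ✓
triangle: |3−1|=2 ≤ l₃=3 ≤ 3+1=4  ✓
parity: l₁+l₂+l₃ = 7 is odd  ✗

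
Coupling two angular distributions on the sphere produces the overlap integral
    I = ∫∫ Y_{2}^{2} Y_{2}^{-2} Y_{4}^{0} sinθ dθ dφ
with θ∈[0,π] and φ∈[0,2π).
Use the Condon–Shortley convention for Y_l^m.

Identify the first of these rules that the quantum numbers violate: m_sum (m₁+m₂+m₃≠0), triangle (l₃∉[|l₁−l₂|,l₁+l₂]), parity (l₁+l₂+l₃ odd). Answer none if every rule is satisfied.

m₁+m₂+m₃ = 2 − 2 + 0 = 0  ✓
triangle: |2−2|=0 ≤ l₃=4 ≤ 2+2=4  ✓
parity: l₁+l₂+l₃ = 8 is even  ✓

none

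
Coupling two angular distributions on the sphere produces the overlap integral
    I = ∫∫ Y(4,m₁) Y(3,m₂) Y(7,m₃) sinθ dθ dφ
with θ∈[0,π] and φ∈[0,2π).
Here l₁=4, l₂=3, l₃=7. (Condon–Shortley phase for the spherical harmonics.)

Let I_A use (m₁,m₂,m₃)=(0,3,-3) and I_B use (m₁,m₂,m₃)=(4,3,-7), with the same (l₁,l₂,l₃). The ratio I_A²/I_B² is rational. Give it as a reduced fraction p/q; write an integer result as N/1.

10/143

Shared (l₁,l₂,l₃)=(4,3,7): N and (l;000)² cancel in I_A²/I_B².
A: Δ = 0!·8!·6!/15! = 1/45045; Racah Σ t=0..0: t=0:+1/414720 = 1/414720; ⇒ 3j(4 3 7; 0 3 -3)² = 2/429, sgn +1
B: Δ = 0!·8!·6!/15! = 1/45045; Racah Σ t=0..0: t=0:+1/29030400 = 1/29030400; ⇒ 3j(4 3 7; 4 3 -7)² = 1/15, sgn +1
I_A²/I_B² = (2/429)/(1/15) = 10/143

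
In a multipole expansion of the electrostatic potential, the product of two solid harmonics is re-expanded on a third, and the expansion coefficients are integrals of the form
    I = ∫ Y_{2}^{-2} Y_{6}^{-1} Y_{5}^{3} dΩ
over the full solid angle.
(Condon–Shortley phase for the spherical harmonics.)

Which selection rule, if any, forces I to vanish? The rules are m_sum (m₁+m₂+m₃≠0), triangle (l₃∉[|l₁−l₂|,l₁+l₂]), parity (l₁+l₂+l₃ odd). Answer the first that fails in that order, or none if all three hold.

parity

m₁+m₂+m₃ = -2 − 1 + 3 = 0  ✓
triangle: |2−6|=4 ≤ l₃=5 ≤ 2+6=8  ✓
parity: l₁+l₂+l₃ = 13 is odd  ✗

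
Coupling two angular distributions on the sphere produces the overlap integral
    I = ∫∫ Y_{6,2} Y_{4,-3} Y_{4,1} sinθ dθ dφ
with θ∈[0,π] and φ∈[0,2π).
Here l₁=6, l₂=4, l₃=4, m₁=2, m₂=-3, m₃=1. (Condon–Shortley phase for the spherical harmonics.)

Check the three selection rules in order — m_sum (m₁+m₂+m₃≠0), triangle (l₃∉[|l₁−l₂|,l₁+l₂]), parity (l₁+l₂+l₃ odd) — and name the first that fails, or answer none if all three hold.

none

m₁+m₂+m₃ = 2 − 3 + 1 = 0  ✓
triangle: |6−4|=2 ≤ l₃=4 ≤ 6+4=10  ✓
parity: l₁+l₂+l₃ = 14 is even  ✓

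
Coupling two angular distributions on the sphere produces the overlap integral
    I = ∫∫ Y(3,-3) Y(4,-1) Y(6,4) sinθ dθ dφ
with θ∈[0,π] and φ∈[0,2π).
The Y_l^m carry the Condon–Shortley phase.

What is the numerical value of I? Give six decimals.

L=13 odd ⇒ parity kills the (l;000) factor ⇒ I = 0

0.000000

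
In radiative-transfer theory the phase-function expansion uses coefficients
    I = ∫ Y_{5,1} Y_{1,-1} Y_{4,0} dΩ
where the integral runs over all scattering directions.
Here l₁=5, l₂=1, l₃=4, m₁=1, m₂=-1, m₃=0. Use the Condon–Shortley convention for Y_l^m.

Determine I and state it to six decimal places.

-0.190188

Checks pass: Σm=0; 10 even; l₃=4∈[4,6].
(2·5+1)(2·1+1)(2·4+1) = 297
Δ: 2! 8! 0! / 11! → 1/495
sum: t=1:−1/576 = -1/576
3j²(5 1 4; 0 0 0) = Δ·Π!·Σ² = 5/99  (sign -1)
sum: t=0:+1/1152 = 1/1152
3j²(5 1 4; 1 -1 0) = Δ·Π!·Σ² = 1/33  (sign +1)
combine: 4πI² = 297·5/99·1/33 = 5/11
take √, sign -1: I = -0.19018827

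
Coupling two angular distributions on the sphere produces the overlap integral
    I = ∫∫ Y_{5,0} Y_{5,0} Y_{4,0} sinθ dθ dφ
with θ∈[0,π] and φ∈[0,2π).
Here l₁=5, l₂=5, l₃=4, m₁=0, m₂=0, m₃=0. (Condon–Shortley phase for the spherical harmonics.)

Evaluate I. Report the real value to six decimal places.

0.130198

m-sum 0 ✓  L=14 even ✓  0≤4≤10 ✓
Π(2lᵢ+1) = 11×11×9 = 1089
triangle coeff Δ(5,5,4) = 1/3153150
Σ_t [1,5]: t=1:−1/69120 t=2:+1/1728 t=3:−1/576 t=4:+1/1728 t=5:−1/69120 = -7/11520
(3j)²=2/143 [(5 5 4; 0 0 0)], sign=-1
(m-triple is (0,0,0) — same symbol as above.)
⇒ 4πI² = 36/169
I = (+1)√(36/169/(4π)) = 0.13019760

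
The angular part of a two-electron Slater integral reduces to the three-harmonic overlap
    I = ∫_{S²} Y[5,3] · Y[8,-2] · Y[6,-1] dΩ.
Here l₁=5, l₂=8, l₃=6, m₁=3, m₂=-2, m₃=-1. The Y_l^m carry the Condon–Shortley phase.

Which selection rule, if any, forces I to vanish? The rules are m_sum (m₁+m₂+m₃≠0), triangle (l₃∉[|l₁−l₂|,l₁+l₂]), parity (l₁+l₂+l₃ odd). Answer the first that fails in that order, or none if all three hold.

azimuthal sum: 3 − 2 − 1 = 0  ✓
3 ≤ 6 ≤ 13 (triangle on l)  ✓
L = 5 + 8 + 6 = 19 (odd)  ✗

parity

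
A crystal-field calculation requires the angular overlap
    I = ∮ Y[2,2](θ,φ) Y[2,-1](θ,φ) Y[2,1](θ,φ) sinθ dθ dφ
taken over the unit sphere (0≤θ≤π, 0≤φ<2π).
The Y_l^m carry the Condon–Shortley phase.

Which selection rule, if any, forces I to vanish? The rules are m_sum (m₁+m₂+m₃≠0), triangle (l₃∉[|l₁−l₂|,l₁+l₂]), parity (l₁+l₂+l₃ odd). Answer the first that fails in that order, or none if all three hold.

m_sum

Σmᵢ = 2  ✗
l₃∈[|l₁−l₂|,l₁+l₂]=[0,4], have l₃=2
Σlᵢ = 6 ⇒ even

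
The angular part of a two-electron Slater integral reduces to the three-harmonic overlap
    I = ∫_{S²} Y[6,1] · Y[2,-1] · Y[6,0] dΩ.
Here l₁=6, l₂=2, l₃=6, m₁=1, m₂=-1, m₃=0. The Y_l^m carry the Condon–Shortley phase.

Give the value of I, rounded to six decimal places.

Checks pass: Σm=0; 14 even; l₃=6∈[4,8].
(2·6+1)(2·2+1)(2·6+1) = 845
Δ: 2! 10! 2! / 15! → 1/90090
sum: t=0:+1/69120 t=1:−1/14400 t=2:+1/69120 = -7/172800
3j²(6 2 6; 0 0 0) = Δ·Π!·Σ² = 14/715  (sign -1)
sum: t=0:+1/28800 t=1:−1/34560 = 1/172800
3j²(6 2 6; 1 -1 0) = Δ·Π!·Σ² = 1/1430  (sign +1)
combine: 4πI² = 845·14/715·1/1430 = 7/605
take √, sign -1: I = -0.03034355

-0.030344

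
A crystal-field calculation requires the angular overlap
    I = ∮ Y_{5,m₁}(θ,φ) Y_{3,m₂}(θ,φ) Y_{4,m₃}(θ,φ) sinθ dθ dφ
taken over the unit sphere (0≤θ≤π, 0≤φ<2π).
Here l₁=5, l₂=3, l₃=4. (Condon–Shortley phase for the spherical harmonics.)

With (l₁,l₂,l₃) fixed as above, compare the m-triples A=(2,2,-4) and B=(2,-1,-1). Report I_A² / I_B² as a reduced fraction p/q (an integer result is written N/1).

35/64

Same 5,3,4: normalisation and zero-m 3j drop out of the ratio.
A: Δ: 4! 6! 2! / 13! → 1/180180; sum: t=3:−1/8640 = -1/8640; 3j²(5 3 4; 2 2 -4) = Δ·Π!·Σ² = 14/1287  (sign -1)
B: Δ: 4! 6! 2! / 13! → 1/180180; sum: t=0:+1/1728 t=1:−1/288 t=2:+1/960 = -1/540; 3j²(5 3 4; 2 -1 -1) = Δ·Π!·Σ² = 128/6435  (sign +1)
I_A²/I_B² = (14/1287)/(128/6435) = 35/64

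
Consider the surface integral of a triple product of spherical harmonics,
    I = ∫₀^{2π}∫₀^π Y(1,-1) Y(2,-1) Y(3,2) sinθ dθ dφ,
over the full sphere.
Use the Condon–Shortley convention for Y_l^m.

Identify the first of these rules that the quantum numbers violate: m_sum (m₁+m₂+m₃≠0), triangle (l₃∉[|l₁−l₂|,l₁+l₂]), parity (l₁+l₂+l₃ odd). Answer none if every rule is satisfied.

none

Σmᵢ = 0  ✓
l₃∈[|l₁−l₂|,l₁+l₂]=[1,3], have l₃=3  ✓
Σlᵢ = 6 ⇒ even  ✓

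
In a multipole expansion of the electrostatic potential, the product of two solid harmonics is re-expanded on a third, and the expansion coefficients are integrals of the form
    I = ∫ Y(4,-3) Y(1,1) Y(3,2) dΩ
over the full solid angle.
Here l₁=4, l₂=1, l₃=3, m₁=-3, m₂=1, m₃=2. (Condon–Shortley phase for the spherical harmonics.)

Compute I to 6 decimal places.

-0.282095

Rules hold: Σm=0, L=8 even, 3≤3≤5.
N = 9·3·7 = 189
Δ = 2!·6!·0!/9! = 1/252
Racah Σ t=1..1: t=1:−1/36 = -1/36
⇒ 3j(4 1 3; 0 0 0)² = 4/63, sgn +1
Racah Σ t=2..2: t=2:+1/240 = 1/240
⇒ 3j(4 1 3; -3 1 2)² = 1/12, sgn -1
4πI² = N·(3j₀)²·(3jₘ)² = 1/1
I = -1·√(1/4π) = -0.28209479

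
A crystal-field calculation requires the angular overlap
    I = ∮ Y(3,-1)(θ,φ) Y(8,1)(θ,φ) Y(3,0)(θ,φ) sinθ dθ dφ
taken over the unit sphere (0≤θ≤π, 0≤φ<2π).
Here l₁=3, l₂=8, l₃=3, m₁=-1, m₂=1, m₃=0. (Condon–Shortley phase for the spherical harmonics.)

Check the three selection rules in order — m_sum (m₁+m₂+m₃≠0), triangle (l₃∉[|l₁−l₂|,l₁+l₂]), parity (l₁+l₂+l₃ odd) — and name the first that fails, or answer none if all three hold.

triangle

m₁+m₂+m₃ = -1 + 1 + 0 = 0  ✓
triangle: |3−8|=5 ≤ l₃=3 ≤ 3+8=11  ✗
parity: l₁+l₂+l₃ = 14 is even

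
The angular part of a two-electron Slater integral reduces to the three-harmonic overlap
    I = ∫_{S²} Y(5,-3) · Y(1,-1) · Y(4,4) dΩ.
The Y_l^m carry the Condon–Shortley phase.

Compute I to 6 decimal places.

-0.049106

m-sum 0 ✓  L=10 even ✓  4≤4≤6 ✓
Π(2lᵢ+1) = 11×3×9 = 297
triangle coeff Δ(5,1,4) = 1/495
Σ_t [1,1]: t=1:−1/576 = -1/576
(3j)²=5/99 [(5 1 4; 0 0 0)], sign=-1
Σ_t [0,0]: t=0:+1/80640 = 1/80640
(3j)²=1/495 [(5 1 4; -3 -1 4)], sign=+1
⇒ 4πI² = 1/33
I = (-1)√(1/33/(4π)) = -0.04910640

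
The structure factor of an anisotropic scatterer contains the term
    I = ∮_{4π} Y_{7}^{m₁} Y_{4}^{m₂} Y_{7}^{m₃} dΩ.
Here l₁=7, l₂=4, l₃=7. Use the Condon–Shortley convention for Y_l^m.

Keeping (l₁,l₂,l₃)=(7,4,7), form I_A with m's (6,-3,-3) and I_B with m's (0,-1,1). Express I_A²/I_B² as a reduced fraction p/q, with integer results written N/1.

l's match ⇒ only the (l;m) 3-j factors differ between A and B.
A: triangle coeff Δ(7,4,7) = 1/58198140; Σ_t [0,1]: t=0:+1/52254720 t=1:−1/522547200 = 1/58060800; (3j)²=9/646 [(7 4 7; 6 -3 -3)], sign=+1
B: triangle coeff Δ(7,4,7) = 1/58198140; Σ_t [0,3]: t=0:+1/4354560 t=1:−1/414720 t=2:+1/345600 t=3:−1/2488320 = 1/3225600; (3j)²=81/92378 [(7 4 7; 0 -1 1)], sign=+1
I_A²/I_B² = (9/646)/(81/92378) = 143/9

143/9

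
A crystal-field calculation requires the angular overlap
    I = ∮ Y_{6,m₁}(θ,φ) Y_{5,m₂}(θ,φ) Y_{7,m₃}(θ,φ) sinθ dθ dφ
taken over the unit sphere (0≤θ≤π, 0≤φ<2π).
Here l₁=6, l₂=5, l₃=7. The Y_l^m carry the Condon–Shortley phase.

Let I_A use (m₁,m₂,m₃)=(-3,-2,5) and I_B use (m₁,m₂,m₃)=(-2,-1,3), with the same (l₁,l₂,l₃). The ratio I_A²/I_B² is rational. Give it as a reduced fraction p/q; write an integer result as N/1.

64757/42849

Same 6,5,7: normalisation and zero-m 3j drop out of the ratio.
A: Δ: 4! 8! 6! / 19! → 1/174594420; sum: t=1:−1/11612160 t=2:+1/2419200 t=3:−1/6220800 = 29/174182400; 3j²(6 5 7; -3 -2 5) = Δ·Π!·Σ² = 841/83980  (sign +1)
B: Δ: 4! 8! 6! / 19! → 1/174594420; sum: t=0:+1/46448640 t=1:−1/1088640 t=2:+1/276480 t=3:−1/518400 t=4:+1/9953280 = 23/25804800; 3j²(6 5 7; -2 -1 3) = Δ·Π!·Σ² = 42849/6466460  (sign +1)
I_A²/I_B² = (841/83980)/(42849/6466460) = 64757/42849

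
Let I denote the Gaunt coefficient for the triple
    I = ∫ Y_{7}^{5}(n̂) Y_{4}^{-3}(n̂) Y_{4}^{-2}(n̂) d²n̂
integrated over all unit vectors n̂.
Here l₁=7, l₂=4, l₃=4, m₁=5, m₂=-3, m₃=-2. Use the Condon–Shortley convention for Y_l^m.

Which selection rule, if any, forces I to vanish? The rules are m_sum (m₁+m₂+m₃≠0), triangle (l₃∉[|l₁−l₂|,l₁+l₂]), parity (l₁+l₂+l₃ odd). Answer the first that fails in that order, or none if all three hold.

parity

Σmᵢ = 0  ✓
l₃∈[|l₁−l₂|,l₁+l₂]=[3,11], have l₃=4  ✓
Σlᵢ = 15 ⇒ odd  ✗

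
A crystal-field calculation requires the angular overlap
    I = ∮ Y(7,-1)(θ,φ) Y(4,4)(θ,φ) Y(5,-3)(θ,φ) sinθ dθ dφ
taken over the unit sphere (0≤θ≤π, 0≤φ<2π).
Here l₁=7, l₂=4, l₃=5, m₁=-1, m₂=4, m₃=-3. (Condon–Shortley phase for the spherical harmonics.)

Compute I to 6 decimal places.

m-sum 0 ✓  L=16 even ✓  3≤5≤11 ✓
Π(2lᵢ+1) = 15×9×11 = 1485
triangle coeff Δ(7,4,5) = 1/6126120
Σ_t [2,4]: t=2:+1/69120 t=3:−1/20736 t=4:+1/69120 = -1/51840
(3j)²=280/21879 [(7 4 5; 0 0 0)], sign=+1
Σ_t [6,6]: t=6:+1/2073600 = 1/2073600
(3j)²=392/109395 [(7 4 5; -1 4 -3)], sign=+1
⇒ 4πI² = 109760/1611753
I = (+1)√(109760/1611753/(4π)) = 0.07361526

0.073615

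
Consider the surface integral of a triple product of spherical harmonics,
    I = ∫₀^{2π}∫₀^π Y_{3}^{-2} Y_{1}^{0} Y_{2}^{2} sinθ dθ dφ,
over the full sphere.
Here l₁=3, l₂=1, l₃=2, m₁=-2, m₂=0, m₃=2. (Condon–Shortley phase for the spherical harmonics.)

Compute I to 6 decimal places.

0.184674

m-sum 0 ✓  L=6 even ✓  2≤2≤4 ✓
Π(2lᵢ+1) = 7×3×5 = 105
triangle coeff Δ(3,1,2) = 1/105
Σ_t [1,1]: t=1:−1/4 = -1/4
(3j)²=3/35 [(3 1 2; 0 0 0)], sign=-1
Σ_t [1,1]: t=1:−1/24 = -1/24
(3j)²=1/21 [(3 1 2; -2 0 2)], sign=-1
⇒ 4πI² = 3/7
I = (+1)√(3/7/(4π)) = 0.18467439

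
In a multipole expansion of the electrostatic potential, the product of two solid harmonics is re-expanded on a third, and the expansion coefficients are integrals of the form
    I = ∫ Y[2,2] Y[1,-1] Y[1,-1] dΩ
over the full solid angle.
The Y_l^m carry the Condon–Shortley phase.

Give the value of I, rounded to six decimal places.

Checks pass: Σm=0; 4 even; l₃=1∈[1,3].
(2·2+1)(2·1+1)(2·1+1) = 45
Δ: 2! 2! 0! / 5! → 1/30
sum: t=1:−1/1 = -1/1
3j²(2 1 1; 0 0 0) = Δ·Π!·Σ² = 2/15  (sign +1)
sum: t=0:+1/4 = 1/4
3j²(2 1 1; 2 -1 -1) = Δ·Π!·Σ² = 1/5  (sign +1)
combine: 4πI² = 45·2/15·1/5 = 6/5
take √, sign +1: I = 0.30901936

0.309019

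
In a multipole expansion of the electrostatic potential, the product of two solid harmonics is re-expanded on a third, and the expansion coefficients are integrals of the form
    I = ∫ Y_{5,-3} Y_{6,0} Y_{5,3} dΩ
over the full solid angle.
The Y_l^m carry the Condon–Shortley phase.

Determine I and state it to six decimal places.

0.088978

m-sum 0 ✓  L=16 even ✓  1≤5≤11 ✓
Π(2lᵢ+1) = 11×13×11 = 1573
triangle coeff Δ(5,6,5) = 1/28588560
Σ_t [1,5]: t=1:−1/345600 t=2:+1/13824 t=3:−1/5184 t=4:+1/13824 t=5:−1/345600 = -7/129600
(3j)²=80/7293 [(5 6 5; 0 0 0)], sign=+1
Σ_t [4,6]: t=4:+1/55296 t=5:−1/86400 t=6:+1/2073600 = 29/4147200
(3j)²=841/145860 [(5 6 5; -3 0 3)], sign=+1
⇒ 4πI² = 3364/33813
I = (+1)√(3364/33813/(4π)) = 0.08897771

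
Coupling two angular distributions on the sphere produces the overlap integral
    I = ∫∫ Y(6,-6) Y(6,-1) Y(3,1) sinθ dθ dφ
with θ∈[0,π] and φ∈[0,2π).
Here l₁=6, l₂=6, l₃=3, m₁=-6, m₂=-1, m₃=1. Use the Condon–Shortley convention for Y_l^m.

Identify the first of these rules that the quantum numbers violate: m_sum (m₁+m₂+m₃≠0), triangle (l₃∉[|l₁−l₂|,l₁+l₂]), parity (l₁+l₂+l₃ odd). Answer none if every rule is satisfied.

Σmᵢ = -6  ✗
l₃∈[|l₁−l₂|,l₁+l₂]=[0,12], have l₃=3
Σlᵢ = 15 ⇒ odd

m_sum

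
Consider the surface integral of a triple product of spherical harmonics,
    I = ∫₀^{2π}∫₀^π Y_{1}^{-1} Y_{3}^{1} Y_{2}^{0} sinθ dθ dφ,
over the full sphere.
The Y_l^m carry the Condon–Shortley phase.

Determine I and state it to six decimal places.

Rules hold: Σm=0, L=6 even, 2≤2≤4.
N = 3·7·5 = 105
Δ = 2!·0!·4!/7! = 1/105
Racah Σ t=1..1: t=1:−1/4 = -1/4
⇒ 3j(1 3 2; 0 0 0)² = 3/35, sgn -1
Racah Σ t=2..2: t=2:+1/8 = 1/8
⇒ 3j(1 3 2; -1 1 0)² = 2/35, sgn +1
4πI² = N·(3j₀)²·(3jₘ)² = 18/35
I = -1·√(0.514286/4π) = -0.20230066

-0.202301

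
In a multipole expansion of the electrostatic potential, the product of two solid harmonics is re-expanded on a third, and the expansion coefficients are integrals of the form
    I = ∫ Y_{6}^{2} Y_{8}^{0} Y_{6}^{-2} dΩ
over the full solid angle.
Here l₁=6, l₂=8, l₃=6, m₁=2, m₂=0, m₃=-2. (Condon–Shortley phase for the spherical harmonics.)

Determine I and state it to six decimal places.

-0.116212

m-sum 0 ✓  L=20 even ✓  2≤6≤14 ✓
Π(2lᵢ+1) = 13×17×13 = 2873
triangle coeff Δ(6,8,6) = 1/1309458150
Σ_t [2,6]: t=2:+1/49766400 t=3:−1/3110400 t=4:+1/1327104 t=5:−1/3110400 t=6:+1/49766400 = 1/6635520
(3j)²=350/46189 [(6 8 6; 0 0 0)], sign=+1
Σ_t [0,4]: t=0:+1/39016857600 t=1:−1/152409600 t=2:+1/8294400 t=3:−1/3110400 t=4:+1/7962624 = -71/867041280
(3j)²=5041/646646 [(6 8 6; 2 0 -2)], sign=-1
⇒ 4πI² = 126025/742577
I = (-1)√(126025/742577/(4π)) = -0.11621245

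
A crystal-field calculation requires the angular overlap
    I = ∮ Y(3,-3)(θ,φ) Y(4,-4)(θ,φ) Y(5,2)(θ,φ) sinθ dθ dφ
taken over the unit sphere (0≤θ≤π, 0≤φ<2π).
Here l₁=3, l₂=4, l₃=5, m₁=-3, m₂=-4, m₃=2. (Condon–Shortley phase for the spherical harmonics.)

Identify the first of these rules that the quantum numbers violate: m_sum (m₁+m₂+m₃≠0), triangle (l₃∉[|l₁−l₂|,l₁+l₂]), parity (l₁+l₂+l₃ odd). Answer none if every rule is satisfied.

Σmᵢ = -5  ✗
l₃∈[|l₁−l₂|,l₁+l₂]=[1,7], have l₃=5
Σlᵢ = 12 ⇒ even

m_sum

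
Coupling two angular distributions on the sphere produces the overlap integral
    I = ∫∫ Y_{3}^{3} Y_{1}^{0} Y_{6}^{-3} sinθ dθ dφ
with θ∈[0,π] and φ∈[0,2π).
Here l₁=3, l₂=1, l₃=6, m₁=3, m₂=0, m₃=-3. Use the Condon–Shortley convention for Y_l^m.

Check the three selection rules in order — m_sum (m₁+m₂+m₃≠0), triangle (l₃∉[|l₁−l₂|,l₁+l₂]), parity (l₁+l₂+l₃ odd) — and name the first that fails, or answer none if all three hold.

triangle

azimuthal sum: 3 + 0 − 3 = 0  ✓
2 ≤ 6 ≤ 4 (triangle on l)  ✗
L = 3 + 1 + 6 = 10 (even)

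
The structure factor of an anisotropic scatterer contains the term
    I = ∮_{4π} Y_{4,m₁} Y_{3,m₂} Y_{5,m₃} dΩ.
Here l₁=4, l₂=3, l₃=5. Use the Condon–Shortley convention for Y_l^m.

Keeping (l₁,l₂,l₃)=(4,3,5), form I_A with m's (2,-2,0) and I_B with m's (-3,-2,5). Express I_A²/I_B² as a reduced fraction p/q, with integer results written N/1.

Same 4,3,5: normalisation and zero-m 3j drop out of the ratio.
A: Δ: 2! 6! 4! / 13! → 1/180180; sum: t=0:+1/576 t=1:−1/2880 = 1/720; 3j²(4 3 5; 2 -2 0) = Δ·Π!·Σ² = 80/3003  (sign -1)
B: Δ: 2! 6! 4! / 13! → 1/180180; sum: t=1:−1/17280 = -1/17280; 3j²(4 3 5; -3 -2 5) = Δ·Π!·Σ² = 35/858  (sign -1)
I_A²/I_B² = (80/3003)/(35/858) = 32/49

32/49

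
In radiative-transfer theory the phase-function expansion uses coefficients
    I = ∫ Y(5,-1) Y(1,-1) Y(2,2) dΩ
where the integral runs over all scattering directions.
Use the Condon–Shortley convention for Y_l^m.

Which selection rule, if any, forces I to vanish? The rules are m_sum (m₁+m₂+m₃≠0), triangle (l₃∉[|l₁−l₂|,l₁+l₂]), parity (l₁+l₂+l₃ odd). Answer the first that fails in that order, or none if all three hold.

m₁+m₂+m₃ = -1 − 1 + 2 = 0  ✓
triangle: |5−1|=4 ≤ l₃=2 ≤ 5+1=6  ✗
parity: l₁+l₂+l₃ = 8 is even

triangle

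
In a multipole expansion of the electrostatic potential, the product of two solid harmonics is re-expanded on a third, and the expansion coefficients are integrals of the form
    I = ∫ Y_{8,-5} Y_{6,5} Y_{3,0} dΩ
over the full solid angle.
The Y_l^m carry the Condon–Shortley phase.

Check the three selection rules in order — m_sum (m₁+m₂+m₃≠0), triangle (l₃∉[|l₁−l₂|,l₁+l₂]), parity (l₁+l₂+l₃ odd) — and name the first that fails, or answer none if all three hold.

parity

azimuthal sum: -5 + 5 + 0 = 0  ✓
2 ≤ 3 ≤ 14 (triangle on l)  ✓
L = 8 + 6 + 3 = 17 (odd)  ✗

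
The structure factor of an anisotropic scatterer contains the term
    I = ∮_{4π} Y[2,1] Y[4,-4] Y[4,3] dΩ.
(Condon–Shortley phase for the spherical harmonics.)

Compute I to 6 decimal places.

m-sum 0 ✓  L=10 even ✓  2≤4≤6 ✓
Π(2lᵢ+1) = 5×9×9 = 405
triangle coeff Δ(2,4,4) = 1/13860
Σ_t [0,2]: t=0:+1/192 t=1:−1/36 t=2:+1/192 = -5/288
(3j)²=20/693 [(2 4 4; 0 0 0)], sign=-1
Σ_t [0,0]: t=0:+1/1440 = 1/1440
(3j)²=7/165 [(2 4 4; 1 -4 3)], sign=-1
⇒ 4πI² = 60/121
I = (+1)√(60/121/(4π)) = 0.19864517

0.198645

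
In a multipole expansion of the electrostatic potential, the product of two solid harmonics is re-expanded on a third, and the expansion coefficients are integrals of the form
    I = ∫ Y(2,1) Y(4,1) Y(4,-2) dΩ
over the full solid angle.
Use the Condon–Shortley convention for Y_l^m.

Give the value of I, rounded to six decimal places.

Checks pass: Σm=0; 10 even; l₃=4∈[2,6].
(2·2+1)(2·4+1)(2·4+1) = 405
Δ: 2! 2! 6! / 11! → 1/13860
sum: t=0:+1/192 t=1:−1/36 t=2:+1/192 = -5/288
3j²(2 4 4; 0 0 0) = Δ·Π!·Σ² = 20/693  (sign -1)
sum: t=0:+1/240 t=1:−1/96 = -1/160
3j²(2 4 4; 1 1 -2) = Δ·Π!·Σ² = 27/1540  (sign -1)
combine: 4πI² = 405·20/693·27/1540 = 1215/5929
take √, sign +1: I = 0.12770047

0.127700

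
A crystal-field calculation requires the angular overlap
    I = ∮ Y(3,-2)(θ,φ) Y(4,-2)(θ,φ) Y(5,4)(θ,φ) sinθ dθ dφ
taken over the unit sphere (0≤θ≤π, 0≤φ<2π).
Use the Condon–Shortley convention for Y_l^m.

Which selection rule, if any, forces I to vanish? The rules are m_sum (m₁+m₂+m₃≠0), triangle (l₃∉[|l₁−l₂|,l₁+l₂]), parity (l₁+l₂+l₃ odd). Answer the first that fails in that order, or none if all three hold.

m₁+m₂+m₃ = -2 − 2 + 4 = 0  ✓
triangle: |3−4|=1 ≤ l₃=5 ≤ 3+4=7  ✓
parity: l₁+l₂+l₃ = 12 is even  ✓

none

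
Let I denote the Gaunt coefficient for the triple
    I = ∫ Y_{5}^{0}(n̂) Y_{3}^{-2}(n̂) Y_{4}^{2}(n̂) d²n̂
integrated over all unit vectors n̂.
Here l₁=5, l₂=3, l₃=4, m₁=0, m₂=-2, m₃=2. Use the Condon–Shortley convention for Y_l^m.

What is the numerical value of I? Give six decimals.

Checks pass: Σm=0; 12 even; l₃=4∈[2,8].
(2·5+1)(2·3+1)(2·4+1) = 693
Δ: 4! 6! 2! / 13! → 1/180180
sum: t=1:−1/576 t=2:+1/144 t=3:−1/576 = 1/288
3j²(5 3 4; 0 0 0) = Δ·Π!·Σ² = 20/1001  (sign +1)
sum: t=0:+1/2880 t=1:−1/576 = -1/720
3j²(5 3 4; 0 -2 2) = Δ·Π!·Σ² = 80/3003  (sign -1)
combine: 4πI² = 693·20/1001·80/3003 = 4800/13013
take √, sign -1: I = -0.17132746

-0.171327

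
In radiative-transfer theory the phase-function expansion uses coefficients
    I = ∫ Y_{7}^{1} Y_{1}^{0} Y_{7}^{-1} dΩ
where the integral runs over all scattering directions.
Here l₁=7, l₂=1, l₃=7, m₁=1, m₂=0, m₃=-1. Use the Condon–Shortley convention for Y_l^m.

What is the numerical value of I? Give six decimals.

L=15 odd ⇒ parity kills the (l;000) factor ⇒ I = 0

0.000000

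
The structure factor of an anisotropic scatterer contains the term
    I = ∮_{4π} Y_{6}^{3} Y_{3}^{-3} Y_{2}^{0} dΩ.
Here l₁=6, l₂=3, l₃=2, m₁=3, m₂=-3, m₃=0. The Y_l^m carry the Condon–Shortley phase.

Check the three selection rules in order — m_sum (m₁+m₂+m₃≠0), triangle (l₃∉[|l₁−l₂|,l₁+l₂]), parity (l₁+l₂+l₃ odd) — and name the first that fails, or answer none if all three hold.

triangle

m₁+m₂+m₃ = 3 − 3 + 0 = 0  ✓
triangle: |6−3|=3 ≤ l₃=2 ≤ 6+3=9  ✗
parity: l₁+l₂+l₃ = 11 is odd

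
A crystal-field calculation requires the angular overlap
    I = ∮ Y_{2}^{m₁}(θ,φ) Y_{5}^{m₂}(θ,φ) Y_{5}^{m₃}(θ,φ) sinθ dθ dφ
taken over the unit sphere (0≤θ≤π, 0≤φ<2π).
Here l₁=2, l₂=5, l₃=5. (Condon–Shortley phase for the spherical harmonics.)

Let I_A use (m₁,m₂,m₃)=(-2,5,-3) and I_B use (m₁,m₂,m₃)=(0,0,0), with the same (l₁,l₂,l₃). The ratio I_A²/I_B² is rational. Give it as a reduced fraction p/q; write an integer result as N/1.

3/10

Shared (l₁,l₂,l₃)=(2,5,5): N and (l;000)² cancel in I_A²/I_B².
A: Δ = 2!·2!·8!/13! = 1/38610; Racah Σ t=2..2: t=2:+1/161280 = 1/161280; ⇒ 3j(2 5 5; -2 5 -3)² = 1/143, sgn +1
B: Δ = 2!·2!·8!/13! = 1/38610; Racah Σ t=0..2: t=0:+1/2880 t=1:−1/576 t=2:+1/2880 = -1/960; ⇒ 3j(2 5 5; 0 0 0)² = 10/429, sgn +1
I_A²/I_B² = (1/143)/(10/429) = 3/10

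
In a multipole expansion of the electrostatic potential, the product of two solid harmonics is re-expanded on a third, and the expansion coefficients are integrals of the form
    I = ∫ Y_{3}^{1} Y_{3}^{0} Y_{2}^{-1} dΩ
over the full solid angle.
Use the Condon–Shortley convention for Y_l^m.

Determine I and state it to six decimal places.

Checks pass: Σm=0; 8 even; l₃=2∈[0,6].
(2·3+1)(2·3+1)(2·2+1) = 245
Δ: 4! 2! 2! / 9! → 1/3780
sum: t=1:−1/24 t=2:+1/4 t=3:−1/24 = 1/6
3j²(3 3 2; 0 0 0) = Δ·Π!·Σ² = 4/105  (sign +1)
sum: t=1:−1/12 t=2:+1/8 = 1/24
3j²(3 3 2; 1 0 -1) = Δ·Π!·Σ² = 1/210  (sign -1)
combine: 4πI² = 245·4/105·1/210 = 2/45
take √, sign -1: I = -0.05947080

-0.059471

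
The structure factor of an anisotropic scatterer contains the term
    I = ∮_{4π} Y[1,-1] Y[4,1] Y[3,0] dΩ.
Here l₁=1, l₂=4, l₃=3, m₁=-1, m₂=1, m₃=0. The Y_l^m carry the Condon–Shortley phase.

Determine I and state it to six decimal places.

-0.194664

m-sum 0 ✓  L=8 even ✓  3≤3≤5 ✓
Π(2lᵢ+1) = 3×9×7 = 189
triangle coeff Δ(1,4,3) = 1/252
Σ_t [1,1]: t=1:−1/36 = -1/36
(3j)²=4/63 [(1 4 3; 0 0 0)], sign=+1
Σ_t [2,2]: t=2:+1/72 = 1/72
(3j)²=5/126 [(1 4 3; -1 1 0)], sign=-1
⇒ 4πI² = 10/21
I = (-1)√(10/21/(4π)) = -0.19466390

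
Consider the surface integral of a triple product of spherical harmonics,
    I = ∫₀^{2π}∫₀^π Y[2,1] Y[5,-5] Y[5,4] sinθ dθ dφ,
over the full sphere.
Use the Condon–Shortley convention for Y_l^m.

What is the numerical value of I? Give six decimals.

Checks pass: Σm=0; 12 even; l₃=5∈[3,7].
(2·2+1)(2·5+1)(2·5+1) = 605
Δ: 2! 2! 8! / 13! → 1/38610
sum: t=0:+1/2880 t=1:−1/576 t=2:+1/2880 = -1/960
3j²(2 5 5; 0 0 0) = Δ·Π!·Σ² = 10/429  (sign +1)
sum: t=0:+1/80640 = 1/80640
3j²(2 5 5; 1 -5 4) = Δ·Π!·Σ² = 9/286  (sign -1)
combine: 4πI² = 605·10/429·9/286 = 75/169
take √, sign -1: I = -0.18792404

-0.187924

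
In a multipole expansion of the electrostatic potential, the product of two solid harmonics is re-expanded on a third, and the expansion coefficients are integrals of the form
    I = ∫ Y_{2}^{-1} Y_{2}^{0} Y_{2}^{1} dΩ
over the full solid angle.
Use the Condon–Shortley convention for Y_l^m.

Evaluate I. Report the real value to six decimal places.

-0.090112

m-sum 0 ✓  L=6 even ✓  0≤2≤4 ✓
Π(2lᵢ+1) = 5×5×5 = 125
triangle coeff Δ(2,2,2) = 1/630
Σ_t [0,2]: t=0:+1/8 t=1:−1/1 t=2:+1/8 = -3/4
(3j)²=2/35 [(2 2 2; 0 0 0)], sign=-1
Σ_t [1,2]: t=1:−1/2 t=2:+1/4 = -1/4
(3j)²=1/70 [(2 2 2; -1 0 1)], sign=+1
⇒ 4πI² = 5/49
I = (-1)√(5/49/(4π)) = -0.09011188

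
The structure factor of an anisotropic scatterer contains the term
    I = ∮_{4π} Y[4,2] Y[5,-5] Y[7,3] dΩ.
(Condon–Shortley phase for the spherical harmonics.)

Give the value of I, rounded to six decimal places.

Checks pass: Σm=0; 16 even; l₃=7∈[1,9].
(2·4+1)(2·5+1)(2·7+1) = 1485
Δ: 2! 6! 8! / 17! → 1/6126120
sum: t=0:+1/69120 t=1:−1/20736 t=2:+1/69120 = -1/51840
3j²(4 5 7; 0 0 0) = Δ·Π!·Σ² = 280/21879  (sign +1)
sum: t=0:+1/3870720 = 1/3870720
3j²(4 5 7; 2 -5 3) = Δ·Π!·Σ² = 675/136136  (sign +1)
combine: 4πI² = 1485·280/21879·675/136136 = 50625/537251
take √, sign +1: I = 0.08659423

0.086594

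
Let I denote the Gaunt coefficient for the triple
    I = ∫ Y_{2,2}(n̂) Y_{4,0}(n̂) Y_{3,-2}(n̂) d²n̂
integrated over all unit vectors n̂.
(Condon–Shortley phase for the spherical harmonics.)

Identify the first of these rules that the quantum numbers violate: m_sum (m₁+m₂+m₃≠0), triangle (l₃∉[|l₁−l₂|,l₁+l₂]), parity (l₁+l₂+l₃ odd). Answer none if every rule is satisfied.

Σmᵢ = 0  ✓
l₃∈[|l₁−l₂|,l₁+l₂]=[2,6], have l₃=3  ✓
Σlᵢ = 9 ⇒ odd  ✗

parity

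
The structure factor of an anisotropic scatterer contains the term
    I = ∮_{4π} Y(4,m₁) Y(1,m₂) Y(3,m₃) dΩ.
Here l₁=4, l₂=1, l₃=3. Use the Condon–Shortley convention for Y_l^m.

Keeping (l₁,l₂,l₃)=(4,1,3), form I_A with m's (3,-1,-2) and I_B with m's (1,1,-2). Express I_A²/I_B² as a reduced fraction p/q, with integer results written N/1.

Shared (l₁,l₂,l₃)=(4,1,3): N and (l;000)² cancel in I_A²/I_B².
A: Δ = 2!·6!·0!/9! = 1/252; Racah Σ t=0..0: t=0:+1/240 = 1/240; ⇒ 3j(4 1 3; 3 -1 -2)² = 1/12, sgn -1
B: Δ = 2!·6!·0!/9! = 1/252; Racah Σ t=2..2: t=2:+1/240 = 1/240; ⇒ 3j(4 1 3; 1 1 -2)² = 1/84, sgn -1
I_A²/I_B² = (1/12)/(1/84) = 7/1

7/1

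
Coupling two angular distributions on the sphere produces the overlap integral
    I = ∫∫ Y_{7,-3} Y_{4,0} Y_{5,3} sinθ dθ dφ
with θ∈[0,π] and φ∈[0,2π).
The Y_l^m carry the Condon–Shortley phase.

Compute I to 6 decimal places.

Rules hold: Σm=0, L=16 even, 3≤5≤11.
N = 15·9·11 = 1485
Δ = 6!·8!·2!/17! = 1/6126120
Racah Σ t=2..4: t=2:+1/69120 t=3:−1/20736 t=4:+1/69120 = -1/51840
⇒ 3j(7 4 5; 0 0 0)² = 280/21879, sgn +1
Racah Σ t=2..4: t=2:+1/3870720 t=3:−1/181440 t=4:+1/138240 = 23/11612160
⇒ 3j(7 4 5; -3 0 3)² = 529/204204, sgn +1
4πI² = N·(3j₀)²·(3jₘ)² = 26450/537251
I = +1·√(0.0492321/4π) = 0.06259207

0.062592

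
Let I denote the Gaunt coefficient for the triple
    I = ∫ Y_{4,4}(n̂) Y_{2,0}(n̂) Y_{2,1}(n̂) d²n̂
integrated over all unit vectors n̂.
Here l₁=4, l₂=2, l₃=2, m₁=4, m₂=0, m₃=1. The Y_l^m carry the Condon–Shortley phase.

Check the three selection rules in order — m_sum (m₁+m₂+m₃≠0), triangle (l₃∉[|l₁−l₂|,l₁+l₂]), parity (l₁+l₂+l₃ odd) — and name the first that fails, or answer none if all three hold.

m₁+m₂+m₃ = 4 + 0 + 1 = 5  ✗
triangle: |4−2|=2 ≤ l₃=2 ≤ 4+2=6
parity: l₁+l₂+l₃ = 8 is even

m_sum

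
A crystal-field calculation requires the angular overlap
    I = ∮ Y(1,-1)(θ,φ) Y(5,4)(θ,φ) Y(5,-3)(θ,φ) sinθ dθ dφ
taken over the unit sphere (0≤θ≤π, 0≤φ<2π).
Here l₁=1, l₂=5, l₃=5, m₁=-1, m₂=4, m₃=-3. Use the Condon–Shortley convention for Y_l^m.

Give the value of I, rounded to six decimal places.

Σlᵢ=11 odd — θ-integrand is odd under cosθ→−cosθ; I=0

0.000000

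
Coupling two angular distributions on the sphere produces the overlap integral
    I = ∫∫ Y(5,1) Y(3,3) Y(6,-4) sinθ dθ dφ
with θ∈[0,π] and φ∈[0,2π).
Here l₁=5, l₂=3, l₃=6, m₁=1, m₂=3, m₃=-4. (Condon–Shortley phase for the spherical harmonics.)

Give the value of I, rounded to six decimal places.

m-sum 0 ✓  L=14 even ✓  2≤6≤8 ✓
Π(2lᵢ+1) = 11×7×13 = 1001
triangle coeff Δ(5,3,6) = 1/675675
Σ_t [0,2]: t=0:+1/8640 t=1:−1/2304 t=2:+1/8640 = -7/34560
(3j)²=7/429 [(5 3 6; 0 0 0)], sign=-1
Σ_t [2,2]: t=2:+1/69120 = 1/69120
(3j)²=4/143 [(5 3 6; 1 3 -4)], sign=+1
⇒ 4πI² = 196/429
I = (-1)√(196/429/(4π)) = -0.19067531

-0.190675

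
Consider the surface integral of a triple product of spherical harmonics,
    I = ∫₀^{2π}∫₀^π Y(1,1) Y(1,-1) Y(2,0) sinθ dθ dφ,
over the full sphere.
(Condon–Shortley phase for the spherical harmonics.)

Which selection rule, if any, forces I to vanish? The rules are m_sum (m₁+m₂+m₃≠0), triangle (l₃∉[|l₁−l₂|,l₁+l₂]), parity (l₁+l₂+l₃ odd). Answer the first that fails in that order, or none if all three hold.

none

m₁+m₂+m₃ = 1 − 1 + 0 = 0  ✓
triangle: |1−1|=0 ≤ l₃=2 ≤ 1+1=2  ✓
parity: l₁+l₂+l₃ = 4 is even  ✓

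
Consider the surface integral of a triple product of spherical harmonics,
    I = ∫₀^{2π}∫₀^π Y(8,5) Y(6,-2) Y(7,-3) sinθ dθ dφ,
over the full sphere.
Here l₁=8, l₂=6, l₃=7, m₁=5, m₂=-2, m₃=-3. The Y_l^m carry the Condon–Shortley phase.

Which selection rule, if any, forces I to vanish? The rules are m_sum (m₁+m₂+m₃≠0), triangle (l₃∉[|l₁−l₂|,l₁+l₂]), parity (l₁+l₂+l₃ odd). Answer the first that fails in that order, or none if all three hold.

parity

Σmᵢ = 0  ✓
l₃∈[|l₁−l₂|,l₁+l₂]=[2,14], have l₃=7  ✓
Σlᵢ = 21 ⇒ odd  ✗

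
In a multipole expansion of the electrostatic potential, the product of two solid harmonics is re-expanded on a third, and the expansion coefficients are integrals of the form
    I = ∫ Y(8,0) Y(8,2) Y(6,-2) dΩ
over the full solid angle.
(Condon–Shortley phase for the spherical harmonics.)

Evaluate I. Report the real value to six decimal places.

Rules hold: Σm=0, L=22 even, 0≤6≤16.
N = 17·17·13 = 3757
Δ = 10!·6!·6!/23! = 1/13742520792
Racah Σ t=2..8: t=2:+1/41803776000 t=3:−1/435456000 t=4:+1/39813120 t=5:−1/18662400 t=6:+1/39813120 t=7:−1/435456000 t=8:+1/41803776000 = -11/1393459200
⇒ 3j(8 8 6; 0 0 0)² = 600/96577, sgn -1
Racah Σ t=4..8: t=4:+1/597196800 t=5:−1/62208000 t=6:+1/39813120 t=7:−1/130636800 t=8:+1/2786918400 = 143/41803776000
⇒ 3j(8 8 6; 0 2 -2)² = 26/7429, sgn +1
4πI² = N·(3j₀)²·(3jₘ)² = 15600/190969
I = -1·√(0.0816887/4π) = -0.08062615

-0.080626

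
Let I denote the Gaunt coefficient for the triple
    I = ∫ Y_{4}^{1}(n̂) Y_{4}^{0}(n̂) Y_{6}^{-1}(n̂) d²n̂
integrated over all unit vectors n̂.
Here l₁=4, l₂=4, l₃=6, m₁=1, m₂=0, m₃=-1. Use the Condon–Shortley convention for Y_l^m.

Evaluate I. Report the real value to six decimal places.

m-sum 0 ✓  L=14 even ✓  0≤6≤8 ✓
Π(2lᵢ+1) = 9×9×13 = 1053
triangle coeff Δ(4,4,6) = 1/1261260
Σ_t [0,2]: t=0:+1/4608 t=1:−1/1296 t=2:+1/4608 = -7/20736
(3j)²=20/1287 [(4 4 6; 0 0 0)], sign=-1
Σ_t [0,2]: t=0:+1/3456 t=1:−1/1728 t=2:+1/11520 = -7/34560
(3j)²=7/858 [(4 4 6; 1 0 -1)], sign=+1
⇒ 4πI² = 210/1573
I = (-1)√(210/1573/(4π)) = -0.10307192

-0.103072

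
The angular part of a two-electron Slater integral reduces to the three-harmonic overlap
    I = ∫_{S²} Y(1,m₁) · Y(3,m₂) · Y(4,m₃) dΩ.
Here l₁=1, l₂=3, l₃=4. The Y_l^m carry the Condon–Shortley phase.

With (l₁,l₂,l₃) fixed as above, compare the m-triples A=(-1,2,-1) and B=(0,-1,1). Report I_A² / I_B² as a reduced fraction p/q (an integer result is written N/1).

1/5

Same 1,3,4: normalisation and zero-m 3j drop out of the ratio.
A: Δ: 0! 2! 6! / 9! → 1/252; sum: t=0:+1/240 = 1/240; 3j²(1 3 4; -1 2 -1) = Δ·Π!·Σ² = 1/84  (sign -1)
B: Δ: 0! 2! 6! / 9! → 1/252; sum: t=0:+1/48 = 1/48; 3j²(1 3 4; 0 -1 1) = Δ·Π!·Σ² = 5/84  (sign -1)
I_A²/I_B² = (1/84)/(5/84) = 1/5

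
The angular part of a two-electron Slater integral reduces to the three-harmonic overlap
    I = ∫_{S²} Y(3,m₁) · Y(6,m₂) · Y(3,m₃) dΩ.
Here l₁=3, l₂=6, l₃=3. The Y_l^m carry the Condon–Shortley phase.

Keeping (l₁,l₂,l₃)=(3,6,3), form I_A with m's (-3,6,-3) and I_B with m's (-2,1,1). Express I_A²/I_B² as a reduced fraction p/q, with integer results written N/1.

Shared (l₁,l₂,l₃)=(3,6,3): N and (l;000)² cancel in I_A²/I_B².
A: Δ = 6!·0!·6!/13! = 1/12012; Racah Σ t=6..6: t=6:+1/518400 = 1/518400; ⇒ 3j(3 6 3; -3 6 -3)² = 1/13, sgn +1
B: Δ = 6!·0!·6!/13! = 1/12012; Racah Σ t=5..5: t=5:−1/5760 = -1/5760; ⇒ 3j(3 6 3; -2 1 1)² = 5/572, sgn -1
I_A²/I_B² = (1/13)/(5/572) = 44/5

44/5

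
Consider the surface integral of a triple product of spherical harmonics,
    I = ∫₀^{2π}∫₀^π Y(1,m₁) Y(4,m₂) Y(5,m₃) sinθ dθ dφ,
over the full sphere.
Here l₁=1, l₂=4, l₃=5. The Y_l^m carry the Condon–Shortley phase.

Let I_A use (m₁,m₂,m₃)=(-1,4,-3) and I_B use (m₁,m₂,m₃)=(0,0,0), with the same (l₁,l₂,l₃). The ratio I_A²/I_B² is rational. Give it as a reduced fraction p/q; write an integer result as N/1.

1/25

l's match ⇒ only the (l;m) 3-j factors differ between A and B.
A: triangle coeff Δ(1,4,5) = 1/495; Σ_t [0,0]: t=0:+1/80640 = 1/80640; (3j)²=1/495 [(1 4 5; -1 4 -3)], sign=+1
B: triangle coeff Δ(1,4,5) = 1/495; Σ_t [0,0]: t=0:+1/576 = 1/576; (3j)²=5/99 [(1 4 5; 0 0 0)], sign=-1
I_A²/I_B² = (1/495)/(5/99) = 1/25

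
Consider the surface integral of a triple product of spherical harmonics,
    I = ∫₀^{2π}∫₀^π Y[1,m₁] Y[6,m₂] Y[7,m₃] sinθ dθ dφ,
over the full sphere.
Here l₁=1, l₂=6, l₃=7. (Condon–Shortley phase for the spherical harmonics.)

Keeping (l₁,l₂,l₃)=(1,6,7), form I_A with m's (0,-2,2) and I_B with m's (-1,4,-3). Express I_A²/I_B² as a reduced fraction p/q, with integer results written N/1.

Same 1,6,7: normalisation and zero-m 3j drop out of the ratio.
A: Δ: 0! 2! 12! / 15! → 1/1365; sum: t=0:+1/967680 = 1/967680; 3j²(1 6 7; 0 -2 2) = Δ·Π!·Σ² = 3/91  (sign -1)
B: Δ: 0! 2! 12! / 15! → 1/1365; sum: t=0:+1/14515200 = 1/14515200; 3j²(1 6 7; -1 4 -3) = Δ·Π!·Σ² = 2/455  (sign +1)
I_A²/I_B² = (3/91)/(2/455) = 15/2

15/2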